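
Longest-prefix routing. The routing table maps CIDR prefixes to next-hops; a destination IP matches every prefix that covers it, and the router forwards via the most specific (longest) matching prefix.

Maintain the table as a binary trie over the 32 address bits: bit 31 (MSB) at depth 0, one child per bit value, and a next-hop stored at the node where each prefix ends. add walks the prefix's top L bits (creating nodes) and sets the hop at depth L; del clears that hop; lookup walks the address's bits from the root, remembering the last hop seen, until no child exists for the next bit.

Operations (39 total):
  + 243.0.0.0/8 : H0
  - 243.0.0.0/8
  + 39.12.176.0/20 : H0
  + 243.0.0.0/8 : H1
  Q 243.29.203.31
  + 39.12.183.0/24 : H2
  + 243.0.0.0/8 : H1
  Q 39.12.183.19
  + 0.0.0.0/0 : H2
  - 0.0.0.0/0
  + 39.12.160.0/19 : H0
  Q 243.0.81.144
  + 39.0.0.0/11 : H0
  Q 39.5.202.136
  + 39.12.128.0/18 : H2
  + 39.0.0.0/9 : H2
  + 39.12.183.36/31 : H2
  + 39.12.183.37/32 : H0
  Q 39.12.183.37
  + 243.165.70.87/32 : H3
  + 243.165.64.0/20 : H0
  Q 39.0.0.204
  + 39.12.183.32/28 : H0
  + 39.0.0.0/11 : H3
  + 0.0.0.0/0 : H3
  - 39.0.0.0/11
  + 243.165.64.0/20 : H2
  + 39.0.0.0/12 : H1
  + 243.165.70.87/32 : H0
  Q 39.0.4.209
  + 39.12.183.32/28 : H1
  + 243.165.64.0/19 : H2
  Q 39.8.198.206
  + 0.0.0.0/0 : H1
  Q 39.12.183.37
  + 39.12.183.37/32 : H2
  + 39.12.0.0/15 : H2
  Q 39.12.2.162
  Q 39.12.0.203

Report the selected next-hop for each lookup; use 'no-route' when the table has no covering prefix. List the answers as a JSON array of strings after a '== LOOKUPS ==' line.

Process each operation:
  add 243.0.0.0/8 -> H0 at depth 8
  del 243.0.0.0/8 (clear depth 8)
  add 39.12.176.0/20 -> H0 at depth 20
  add 243.0.0.0/8 -> H1 at depth 8
  ? 243.29.203.31  path d0:-→d1:-→d2:-→d3:-→d4:-→d5:-→d6:-→d7:-→d8:H1  best=H1
  add 39.12.183.0/24 -> H2 at depth 24
  add 243.0.0.0/8 -> H1 at depth 8
  ? 39.12.183.19  path d0:-→d1:-→d2:-→d3:-→d4:-→d5:-→d6:-→d7:-→d8:-→d9:-→d10:-→d11:-→d12:-→d13:-→d14:-→d15:-→d16:-→d17:-→d18:-→d19:-→d20:H0→d21:-→d22:-→d23:-→d24:H2  best=H2
  add 0.0.0.0/0 -> H2 at depth 0
  del 0.0.0.0/0 (clear depth 0)
  add 39.12.160.0/19 -> H0 at depth 19
  ? 243.0.81.144  path d0:-→d1:-→d2:-→d3:-→d4:-→d5:-→d6:-→d7:-→d8:H1  best=H1
  add 39.0.0.0/11 -> H0 at depth 11
  ? 39.5.202.136  path d0:-→d1:-→d2:-→d3:-→d4:-→d5:-→d6:-→d7:-→d8:-→d9:-→d10:-→d11:H0→d12:-  best=H0
  add 39.12.128.0/18 -> H2 at depth 18
  add 39.0.0.0/9 -> H2 at depth 9
  add 39.12.183.36/31 -> H2 at depth 31
  add 39.12.183.37/32 -> H0 at depth 32
  ? 39.12.183.37  path d0:-→d1:-→d2:-→d3:-→d4:-→d5:-→d6:-→d7:-→d8:-→d9:H2→d10:-→d11:H0→d12:-→d13:-→d14:-→d15:-→d16:-→d17:-→d18:H2→d19:H0→d20:H0→d21:-→d22:-→d23:-→d24:H2→d25:-→d26:-→d27:-→d28:-→d29:-→d30:-→d31:H2→d32:H0  best=H0
  add 243.165.70.87/32 -> H3 at depth 32
  add 243.165.64.0/20 -> H0 at depth 20
  ? 39.0.0.204  path d0:-→d1:-→d2:-→d3:-→d4:-→d5:-→d6:-→d7:-→d8:-→d9:H2→d10:-→d11:H0→d12:-  best=H0
  add 39.12.183.32/28 -> H0 at depth 28
  add 39.0.0.0/11 -> H3 at depth 11
  add 0.0.0.0/0 -> H3 at depth 0
  del 39.0.0.0/11 (clear depth 11)
  add 243.165.64.0/20 -> H2 at depth 20
  add 39.0.0.0/12 -> H1 at depth 12
  add 243.165.70.87/32 -> H0 at depth 32
  ? 39.0.4.209  path d0:H3→d1:-→d2:-→d3:-→d4:-→d5:-→d6:-→d7:-→d8:-→d9:H2→d10:-→d11:-→d12:H1  best=H1
  add 39.12.183.32/28 -> H1 at depth 28
  add 243.165.64.0/19 -> H2 at depth 19
  ? 39.8.198.206  path d0:H3→d1:-→d2:-→d3:-→d4:-→d5:-→d6:-→d7:-→d8:-→d9:H2→d10:-→d11:-→d12:H1→d13:-  best=H1
  add 0.0.0.0/0 -> H1 at depth 0
  ? 39.12.183.37  path d0:H1→d1:-→d2:-→d3:-→d4:-→d5:-→d6:-→d7:-→d8:-→d9:H2→d10:-→d11:-→d12:H1→d13:-→d14:-→d15:-→d16:-→d17:-→d18:H2→d19:H0→d20:H0→d21:-→d22:-→d23:-→d24:H2→d25:-→d26:-→d27:-→d28:H1→d29:-→d30:-→d31:H2→d32:H0  best=H0
  add 39.12.183.37/32 -> H2 at depth 32
  add 39.12.0.0/15 -> H2 at depth 15
  ? 39.12.2.162  path d0:H1→d1:-→d2:-→d3:-→d4:-→d5:-→d6:-→d7:-→d8:-→d9:H2→d10:-→d11:-→d12:H1→d13:-→d14:-→d15:H2→d16:-  best=H2
  ? 39.12.0.203  path d0:H1→d1:-→d2:-→d3:-→d4:-→d5:-→d6:-→d7:-→d8:-→d9:H2→d10:-→d11:-→d12:H1→d13:-→d14:-→d15:H2→d16:-  best=H2

== LOOKUPS ==
["H1","H2","H1","H0","H0","H0","H1","H1","H0","H2","H2"]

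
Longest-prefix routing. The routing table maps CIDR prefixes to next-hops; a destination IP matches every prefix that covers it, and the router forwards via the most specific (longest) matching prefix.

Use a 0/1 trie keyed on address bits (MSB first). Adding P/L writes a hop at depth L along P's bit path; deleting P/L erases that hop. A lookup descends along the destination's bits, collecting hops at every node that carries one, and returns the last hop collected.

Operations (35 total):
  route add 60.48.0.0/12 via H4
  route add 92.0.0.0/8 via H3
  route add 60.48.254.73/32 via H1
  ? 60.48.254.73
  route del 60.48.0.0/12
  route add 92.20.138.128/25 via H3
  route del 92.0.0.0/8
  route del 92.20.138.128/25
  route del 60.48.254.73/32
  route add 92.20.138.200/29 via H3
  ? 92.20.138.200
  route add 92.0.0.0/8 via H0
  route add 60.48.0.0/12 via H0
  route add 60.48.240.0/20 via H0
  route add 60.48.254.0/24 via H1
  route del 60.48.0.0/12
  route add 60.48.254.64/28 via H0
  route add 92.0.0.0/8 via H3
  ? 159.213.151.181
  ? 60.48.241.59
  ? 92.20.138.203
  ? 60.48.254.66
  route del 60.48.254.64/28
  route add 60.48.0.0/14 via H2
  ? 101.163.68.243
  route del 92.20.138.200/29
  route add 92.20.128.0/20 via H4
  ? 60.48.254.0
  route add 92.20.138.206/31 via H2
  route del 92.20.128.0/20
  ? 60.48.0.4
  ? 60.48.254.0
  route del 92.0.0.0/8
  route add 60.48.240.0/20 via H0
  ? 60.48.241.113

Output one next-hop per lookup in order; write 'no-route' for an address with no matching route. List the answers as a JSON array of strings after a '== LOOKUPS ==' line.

Apply in order:
  + 60.48.0.0/12 (H4) depth=12
  + 92.0.0.0/8 (H3) depth=8
  + 60.48.254.73/32 (H1) depth=32
  Q 60.48.254.73: descend 00111100001100001111111001001001 ; hops seen [H4,H1] ; pick H1
  del 60.48.0.0/12 (clear depth 12)
  + 92.20.138.128/25 (H3) depth=25
  del 92.0.0.0/8 (clear depth 8)
  del 92.20.138.128/25 (clear depth 25)
  del 60.48.254.73/32 (clear depth 32)
  + 92.20.138.200/29 (H3) depth=29
  Q 92.20.138.200: descend 01011100000101001000101011001 ; hops seen [H3] ; pick H3
  + 92.0.0.0/8 (H0) depth=8
  + 60.48.0.0/12 (H0) depth=12
  + 60.48.240.0/20 (H0) depth=20
  + 60.48.254.0/24 (H1) depth=24
  del 60.48.0.0/12 (clear depth 12)
  + 60.48.254.64/28 (H0) depth=28
  + 92.0.0.0/8 (H3) depth=8
  Q 159.213.151.181: descend ε ; hops seen [∅] ; pick no-route
  Q 60.48.241.59: descend 00111100001100001111 ; hops seen [H0] ; pick H0
  Q 92.20.138.203: descend 01011100000101001000101011001 ; hops seen [H3,H3] ; pick H3
  Q 60.48.254.66: descend 0011110000110000111111100100 ; hops seen [H0,H1,H0] ; pick H0
  del 60.48.254.64/28 (clear depth 28)
  + 60.48.0.0/14 (H2) depth=14
  Q 101.163.68.243: descend 01 ; hops seen [∅] ; pick no-route
  del 92.20.138.200/29 (clear depth 29)
  + 92.20.128.0/20 (H4) depth=20
  Q 60.48.254.0: descend 0011110000110000111111100 ; hops seen [H2,H0,H1] ; pick H1
  + 92.20.138.206/31 (H2) depth=31
  del 92.20.128.0/20 (clear depth 20)
  Q 60.48.0.4: descend 0011110000110000 ; hops seen [H2] ; pick H2
  Q 60.48.254.0: descend 0011110000110000111111100 ; hops seen [H2,H0,H1] ; pick H1
  del 92.0.0.0/8 (clear depth 8)
  + 60.48.240.0/20 (H0) depth=20
  Q 60.48.241.113: descend 00111100001100001111 ; hops seen [H2,H0] ; pick H0

== LOOKUPS ==
["H1","H3","no-route","H0","H3","H0","no-route","H1","H2","H1","H0"]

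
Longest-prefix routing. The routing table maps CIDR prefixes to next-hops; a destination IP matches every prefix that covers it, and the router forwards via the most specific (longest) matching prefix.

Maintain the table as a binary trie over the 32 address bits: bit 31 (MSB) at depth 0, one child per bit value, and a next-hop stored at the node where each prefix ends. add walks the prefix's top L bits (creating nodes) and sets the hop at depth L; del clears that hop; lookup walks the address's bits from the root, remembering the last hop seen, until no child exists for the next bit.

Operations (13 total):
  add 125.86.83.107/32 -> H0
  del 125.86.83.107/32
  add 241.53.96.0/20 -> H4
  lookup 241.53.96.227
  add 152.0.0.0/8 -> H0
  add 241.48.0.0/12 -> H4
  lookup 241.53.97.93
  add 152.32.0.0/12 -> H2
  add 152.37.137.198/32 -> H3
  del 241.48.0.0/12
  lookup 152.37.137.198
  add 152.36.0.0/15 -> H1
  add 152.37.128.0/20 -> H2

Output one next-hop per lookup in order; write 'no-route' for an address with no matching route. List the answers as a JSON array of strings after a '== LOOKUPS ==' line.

Apply in order:
  add 125.86.83.107/32 -> H0 at depth 32
  - 125.86.83.107/32 clear@32
  add 241.53.96.0/20 -> H4 at depth 20
  Q 241.53.96.227: descend 11110001001101010110 ; hops seen [H4] ; pick H4
  add 152.0.0.0/8 -> H0 at depth 8
  add 241.48.0.0/12 -> H4 at depth 12
  Q 241.53.97.93: descend 11110001001101010110 ; hops seen [H4,H4] ; pick H4
  add 152.32.0.0/12 -> H2 at depth 12
  add 152.37.137.198/32 -> H3 at depth 32
  - 241.48.0.0/12 clear@12
  Q 152.37.137.198: descend 10011000001001011000100111000110 ; hops seen [H0,H2,H3] ; pick H3
  add 152.36.0.0/15 -> H1 at depth 15
  add 152.37.128.0/20 -> H2 at depth 20

== LOOKUPS ==
["H4","H4","H3"]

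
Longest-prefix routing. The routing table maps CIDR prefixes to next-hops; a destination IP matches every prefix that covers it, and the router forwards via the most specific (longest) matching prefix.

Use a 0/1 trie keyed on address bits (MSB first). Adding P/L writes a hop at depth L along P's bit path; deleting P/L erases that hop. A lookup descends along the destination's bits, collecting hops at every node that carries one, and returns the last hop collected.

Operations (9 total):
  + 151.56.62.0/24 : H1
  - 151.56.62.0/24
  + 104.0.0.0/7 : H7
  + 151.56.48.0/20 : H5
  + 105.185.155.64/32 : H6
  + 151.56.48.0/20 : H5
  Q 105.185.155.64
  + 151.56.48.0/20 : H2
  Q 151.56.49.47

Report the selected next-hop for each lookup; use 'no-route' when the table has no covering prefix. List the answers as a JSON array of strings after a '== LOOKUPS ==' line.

Process each operation:
  add 151.56.62.0/24 -> H1 at depth 24
  - 151.56.62.0/24 clear@24
  add 104.0.0.0/7 -> H7 at depth 7
  add 151.56.48.0/20 -> H5 at depth 20
  add 105.185.155.64/32 -> H6 at depth 32
  add 151.56.48.0/20 -> H5 at depth 20
  ? 105.185.155.64  path d0:-→d1:-→d2:-→d3:-→d4:-→d5:-→d6:-→d7:H7→d8:-→d9:-→d10:-→d11:-→d12:-→d13:-→d14:-→d15:-→d16:-→d17:-→d18:-→d19:-→d20:-→d21:-→d22:-→d23:-→d24:-→d25:-→d26:-→d27:-→d28:-→d29:-→d30:-→d31:-→d32:H6  best=H6
  add 151.56.48.0/20 -> H2 at depth 20
  ? 151.56.49.47  path d0:-→d1:-→d2:-→d3:-→d4:-→d5:-→d6:-→d7:-→d8:-→d9:-→d10:-→d11:-→d12:-→d13:-→d14:-→d15:-→d16:-→d17:-→d18:-→d19:-→d20:H2  best=H2

== LOOKUPS ==
["H6","H2"]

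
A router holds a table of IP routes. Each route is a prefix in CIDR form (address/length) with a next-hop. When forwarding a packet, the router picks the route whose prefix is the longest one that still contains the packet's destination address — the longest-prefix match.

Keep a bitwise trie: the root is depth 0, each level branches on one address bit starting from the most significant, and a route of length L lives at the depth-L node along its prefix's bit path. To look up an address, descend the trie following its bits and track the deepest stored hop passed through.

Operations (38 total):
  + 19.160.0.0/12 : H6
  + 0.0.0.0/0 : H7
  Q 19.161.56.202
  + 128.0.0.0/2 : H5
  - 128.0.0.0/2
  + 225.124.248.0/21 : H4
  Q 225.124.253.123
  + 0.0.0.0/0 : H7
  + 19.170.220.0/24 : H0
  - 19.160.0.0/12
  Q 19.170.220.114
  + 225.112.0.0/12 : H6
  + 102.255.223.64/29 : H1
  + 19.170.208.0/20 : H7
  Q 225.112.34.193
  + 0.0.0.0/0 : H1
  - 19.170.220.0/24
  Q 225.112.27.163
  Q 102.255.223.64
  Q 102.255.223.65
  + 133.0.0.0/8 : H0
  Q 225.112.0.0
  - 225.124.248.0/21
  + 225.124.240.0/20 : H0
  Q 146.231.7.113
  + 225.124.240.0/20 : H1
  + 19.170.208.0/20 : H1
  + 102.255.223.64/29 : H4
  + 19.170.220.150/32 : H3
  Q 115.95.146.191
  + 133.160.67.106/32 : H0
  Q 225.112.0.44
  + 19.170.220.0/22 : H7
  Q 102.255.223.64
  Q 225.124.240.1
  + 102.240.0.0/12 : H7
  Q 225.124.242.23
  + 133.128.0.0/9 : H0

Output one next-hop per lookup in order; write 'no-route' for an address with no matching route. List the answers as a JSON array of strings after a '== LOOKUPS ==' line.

Apply in order:
  + 19.160.0.0/12 (H6) depth=12
  + 0.0.0.0/0 (H7) depth=0
  Q 19.161.56.202: descend 000100111010 ; hops seen [H7,H6] ; pick H6
  + 128.0.0.0/2 (H5) depth=2
  - 128.0.0.0/2 clear@2
  + 225.124.248.0/21 (H4) depth=21
  Q 225.124.253.123: descend 111000010111110011111 ; hops seen [H7,H4] ; pick H4
  + 0.0.0.0/0 (H7) depth=0
  + 19.170.220.0/24 (H0) depth=24
  - 19.160.0.0/12 clear@12
  Q 19.170.220.114: descend 000100111010101011011100 ; hops seen [H7,H0] ; pick H0
  + 225.112.0.0/12 (H6) depth=12
  + 102.255.223.64/29 (H1) depth=29
  + 19.170.208.0/20 (H7) depth=20
  Q 225.112.34.193: descend 111000010111 ; hops seen [H7,H6] ; pick H6
  + 0.0.0.0/0 (H1) depth=0
  - 19.170.220.0/24 clear@24
  Q 225.112.27.163: descend 111000010111 ; hops seen [H1,H6] ; pick H6
  Q 102.255.223.64: descend 01100110111111111101111101000 ; hops seen [H1,H1] ; pick H1
  Q 102.255.223.65: descend 01100110111111111101111101000 ; hops seen [H1,H1] ; pick H1
  + 133.0.0.0/8 (H0) depth=8
  Q 225.112.0.0: descend 111000010111 ; hops seen [H1,H6] ; pick H6
  - 225.124.248.0/21 clear@21
  + 225.124.240.0/20 (H0) depth=20
  Q 146.231.7.113: descend 100 ; hops seen [H1] ; pick H1
  + 225.124.240.0/20 (H1) depth=20
  + 19.170.208.0/20 (H1) depth=20
  + 102.255.223.64/29 (H4) depth=29
  + 19.170.220.150/32 (H3) depth=32
  Q 115.95.146.191: descend 011 ; hops seen [H1] ; pick H1
  + 133.160.67.106/32 (H0) depth=32
  Q 225.112.0.44: descend 111000010111 ; hops seen [H1,H6] ; pick H6
  + 19.170.220.0/22 (H7) depth=22
  Q 102.255.223.64: descend 01100110111111111101111101000 ; hops seen [H1,H4] ; pick H4
  Q 225.124.240.1: descend 11100001011111001111 ; hops seen [H1,H6,H1] ; pick H1
  + 102.240.0.0/12 (H7) depth=12
  Q 225.124.242.23: descend 11100001011111001111 ; hops seen [H1,H6,H1] ; pick H1
  + 133.128.0.0/9 (H0) depth=9

== LOOKUPS ==
["H6","H4","H0","H6","H6","H1","H1","H6","H1","H1","H6","H4","H1","H1"]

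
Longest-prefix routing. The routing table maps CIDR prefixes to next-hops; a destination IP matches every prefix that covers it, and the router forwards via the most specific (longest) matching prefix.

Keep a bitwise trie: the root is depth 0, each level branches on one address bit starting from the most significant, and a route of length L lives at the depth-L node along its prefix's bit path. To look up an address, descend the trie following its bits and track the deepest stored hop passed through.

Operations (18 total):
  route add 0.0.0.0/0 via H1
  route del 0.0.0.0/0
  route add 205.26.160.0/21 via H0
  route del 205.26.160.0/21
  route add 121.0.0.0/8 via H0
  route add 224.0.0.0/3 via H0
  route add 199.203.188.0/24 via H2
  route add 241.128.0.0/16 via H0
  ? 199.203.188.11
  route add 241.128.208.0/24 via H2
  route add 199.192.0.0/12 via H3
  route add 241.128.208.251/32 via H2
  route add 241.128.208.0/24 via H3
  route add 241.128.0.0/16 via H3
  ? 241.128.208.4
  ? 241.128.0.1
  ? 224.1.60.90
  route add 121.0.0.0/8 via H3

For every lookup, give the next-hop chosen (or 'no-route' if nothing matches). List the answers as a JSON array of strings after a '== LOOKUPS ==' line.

Process each operation:
  add 0.0.0.0/0 -> H1 at depth 0
  del 0.0.0.0/0 (clear depth 0)
  add 205.26.160.0/21 -> H0 at depth 21
  del 205.26.160.0/21 (clear depth 21)
  add 121.0.0.0/8 -> H0 at depth 8
  add 224.0.0.0/3 -> H0 at depth 3
  add 199.203.188.0/24 -> H2 at depth 24
  add 241.128.0.0/16 -> H0 at depth 16
  ? 199.203.188.11  path d0:-→d1:-→d2:-→d3:-→d4:-→d5:-→d6:-→d7:-→d8:-→d9:-→d10:-→d11:-→d12:-→d13:-→d14:-→d15:-→d16:-→d17:-→d18:-→d19:-→d20:-→d21:-→d22:-→d23:-→d24:H2  best=H2
  add 241.128.208.0/24 -> H2 at depth 24
  add 199.192.0.0/12 -> H3 at depth 12
  add 241.128.208.251/32 -> H2 at depth 32
  add 241.128.208.0/24 -> H3 at depth 24
  add 241.128.0.0/16 -> H3 at depth 16
  ? 241.128.208.4  path d0:-→d1:-→d2:-→d3:H0→d4:-→d5:-→d6:-→d7:-→d8:-→d9:-→d10:-→d11:-→d12:-→d13:-→d14:-→d15:-→d16:H3→d17:-→d18:-→d19:-→d20:-→d21:-→d22:-→d23:-→d24:H3  best=H3
  ? 241.128.0.1  path d0:-→d1:-→d2:-→d3:H0→d4:-→d5:-→d6:-→d7:-→d8:-→d9:-→d10:-→d11:-→d12:-→d13:-→d14:-→d15:-→d16:H3  best=H3
  ? 224.1.60.90  path d0:-→d1:-→d2:-→d3:H0  best=H0
  add 121.0.0.0/8 -> H3 at depth 8

== LOOKUPS ==
["H2","H3","H3","H0"]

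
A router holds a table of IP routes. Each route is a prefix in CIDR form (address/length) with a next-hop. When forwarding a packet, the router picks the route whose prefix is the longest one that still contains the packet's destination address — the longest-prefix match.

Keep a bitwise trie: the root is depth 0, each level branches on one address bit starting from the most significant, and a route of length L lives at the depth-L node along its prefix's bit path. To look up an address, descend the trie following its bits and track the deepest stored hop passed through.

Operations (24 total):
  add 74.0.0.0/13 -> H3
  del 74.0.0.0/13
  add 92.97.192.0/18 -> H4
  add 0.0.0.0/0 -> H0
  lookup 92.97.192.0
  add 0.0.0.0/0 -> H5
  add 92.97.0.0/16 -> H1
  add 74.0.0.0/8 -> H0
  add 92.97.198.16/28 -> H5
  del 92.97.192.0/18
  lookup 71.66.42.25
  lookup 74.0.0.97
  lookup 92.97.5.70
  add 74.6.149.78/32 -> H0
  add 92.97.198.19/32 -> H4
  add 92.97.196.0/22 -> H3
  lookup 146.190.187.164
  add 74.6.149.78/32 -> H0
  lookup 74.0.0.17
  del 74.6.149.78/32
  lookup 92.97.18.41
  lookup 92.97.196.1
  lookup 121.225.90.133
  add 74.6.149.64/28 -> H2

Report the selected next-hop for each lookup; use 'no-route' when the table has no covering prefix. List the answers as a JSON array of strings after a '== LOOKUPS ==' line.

Apply in order:
  add 74.0.0.0/13 -> H3 at depth 13
  del 74.0.0.0/13 (clear depth 13)
  add 92.97.192.0/18 -> H4 at depth 18
  add 0.0.0.0/0 -> H0 at depth 0
  lookup 92.97.192.0: bits 010111000110000111 walk d0:H0→d1:-→d2:-→d3:-→d4:-→d5:-→d6:-→d7:-→d8:-→d9:-→d10:-→d11:-→d12:-→d13:-→d14:-→d15:-→d16:-→d17:-→d18:H4 -> H4
  add 0.0.0.0/0 -> H5 at depth 0
  add 92.97.0.0/16 -> H1 at depth 16
  add 74.0.0.0/8 -> H0 at depth 8
  add 92.97.198.16/28 -> H5 at depth 28
  del 92.97.192.0/18 (clear depth 18)
  lookup 71.66.42.25: bits 0100 walk d0:H5→d1:-→d2:-→d3:-→d4:- -> H5
  lookup 74.0.0.97: bits 0100101000000 walk d0:H5→d1:-→d2:-→d3:-→d4:-→d5:-→d6:-→d7:-→d8:H0→d9:-→d10:-→d11:-→d12:-→d13:- -> H0
  lookup 92.97.5.70: bits 0101110001100001 walk d0:H5→d1:-→d2:-→d3:-→d4:-→d5:-→d6:-→d7:-→d8:-→d9:-→d10:-→d11:-→d12:-→d13:-→d14:-→d15:-→d16:H1 -> H1
  add 74.6.149.78/32 -> H0 at depth 32
  add 92.97.198.19/32 -> H4 at depth 32
  add 92.97.196.0/22 -> H3 at depth 22
  lookup 146.190.187.164: bits ε walk d0:H5 -> H5
  add 74.6.149.78/32 -> H0 at depth 32
  lookup 74.0.0.17: bits 0100101000000 walk d0:H5→d1:-→d2:-→d3:-→d4:-→d5:-→d6:-→d7:-→d8:H0→d9:-→d10:-→d11:-→d12:-→d13:- -> H0
  del 74.6.149.78/32 (clear depth 32)
  lookup 92.97.18.41: bits 0101110001100001 walk d0:H5→d1:-→d2:-→d3:-→d4:-→d5:-→d6:-→d7:-→d8:-→d9:-→d10:-→d11:-→d12:-→d13:-→d14:-→d15:-→d16:H1 -> H1
  lookup 92.97.196.1: bits 0101110001100001110001 walk d0:H5→d1:-→d2:-→d3:-→d4:-→d5:-→d6:-→d7:-→d8:-→d9:-→d10:-→d11:-→d12:-→d13:-→d14:-→d15:-→d16:H1→d17:-→d18:-→d19:-→d20:-→d21:-→d22:H3 -> H3
  lookup 121.225.90.133: bits 01 walk d0:H5→d1:-→d2:- -> H5
  add 74.6.149.64/28 -> H2 at depth 28

== LOOKUPS ==
["H4","H5","H0","H1","H5","H0","H1","H3","H5"]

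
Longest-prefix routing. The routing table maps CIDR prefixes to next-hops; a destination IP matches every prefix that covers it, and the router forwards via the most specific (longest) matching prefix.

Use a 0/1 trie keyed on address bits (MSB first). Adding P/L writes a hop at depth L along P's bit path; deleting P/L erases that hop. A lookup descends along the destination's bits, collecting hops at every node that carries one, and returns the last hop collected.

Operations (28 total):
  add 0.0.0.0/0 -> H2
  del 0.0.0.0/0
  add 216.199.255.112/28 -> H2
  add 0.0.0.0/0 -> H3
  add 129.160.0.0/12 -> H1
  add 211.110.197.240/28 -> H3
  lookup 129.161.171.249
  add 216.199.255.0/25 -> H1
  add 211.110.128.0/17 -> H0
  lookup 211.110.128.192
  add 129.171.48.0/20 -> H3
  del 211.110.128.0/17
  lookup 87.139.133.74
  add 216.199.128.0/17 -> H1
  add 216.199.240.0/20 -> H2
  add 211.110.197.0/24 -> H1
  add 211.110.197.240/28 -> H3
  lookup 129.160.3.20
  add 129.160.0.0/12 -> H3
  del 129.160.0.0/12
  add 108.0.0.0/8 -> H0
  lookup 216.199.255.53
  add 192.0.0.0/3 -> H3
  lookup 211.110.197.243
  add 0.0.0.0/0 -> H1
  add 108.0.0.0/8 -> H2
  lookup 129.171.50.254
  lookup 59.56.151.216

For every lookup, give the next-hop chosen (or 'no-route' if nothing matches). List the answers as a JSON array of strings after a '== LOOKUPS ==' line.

Process each operation:
  + 0.0.0.0/0 (H2) depth=0
  - 0.0.0.0/0 clear@0
  + 216.199.255.112/28 (H2) depth=28
  + 0.0.0.0/0 (H3) depth=0
  + 129.160.0.0/12 (H1) depth=12
  + 211.110.197.240/28 (H3) depth=28
  Q 129.161.171.249: descend 100000011010 ; hops seen [H3,H1] ; pick H1
  + 216.199.255.0/25 (H1) depth=25
  + 211.110.128.0/17 (H0) depth=17
  Q 211.110.128.192: descend 11010011011011101 ; hops seen [H3,H0] ; pick H0
  + 129.171.48.0/20 (H3) depth=20
  - 211.110.128.0/17 clear@17
  Q 87.139.133.74: descend ε ; hops seen [H3] ; pick H3
  + 216.199.128.0/17 (H1) depth=17
  + 216.199.240.0/20 (H2) depth=20
  + 211.110.197.0/24 (H1) depth=24
  + 211.110.197.240/28 (H3) depth=28
  Q 129.160.3.20: descend 100000011010 ; hops seen [H3,H1] ; pick H1
  + 129.160.0.0/12 (H3) depth=12
  - 129.160.0.0/12 clear@12
  + 108.0.0.0/8 (H0) depth=8
  Q 216.199.255.53: descend 1101100011000111111111110 ; hops seen [H3,H1,H2,H1] ; pick H1
  + 192.0.0.0/3 (H3) depth=3
  Q 211.110.197.243: descend 1101001101101110110001011111 ; hops seen [H3,H3,H1,H3] ; pick H3
  + 0.0.0.0/0 (H1) depth=0
  + 108.0.0.0/8 (H2) depth=8
  Q 129.171.50.254: descend 10000001101010110011 ; hops seen [H1,H3] ; pick H3
  Q 59.56.151.216: descend 0 ; hops seen [H1] ; pick H1

== LOOKUPS ==
["H1","H0","H3","H1","H1","H3","H3","H1"]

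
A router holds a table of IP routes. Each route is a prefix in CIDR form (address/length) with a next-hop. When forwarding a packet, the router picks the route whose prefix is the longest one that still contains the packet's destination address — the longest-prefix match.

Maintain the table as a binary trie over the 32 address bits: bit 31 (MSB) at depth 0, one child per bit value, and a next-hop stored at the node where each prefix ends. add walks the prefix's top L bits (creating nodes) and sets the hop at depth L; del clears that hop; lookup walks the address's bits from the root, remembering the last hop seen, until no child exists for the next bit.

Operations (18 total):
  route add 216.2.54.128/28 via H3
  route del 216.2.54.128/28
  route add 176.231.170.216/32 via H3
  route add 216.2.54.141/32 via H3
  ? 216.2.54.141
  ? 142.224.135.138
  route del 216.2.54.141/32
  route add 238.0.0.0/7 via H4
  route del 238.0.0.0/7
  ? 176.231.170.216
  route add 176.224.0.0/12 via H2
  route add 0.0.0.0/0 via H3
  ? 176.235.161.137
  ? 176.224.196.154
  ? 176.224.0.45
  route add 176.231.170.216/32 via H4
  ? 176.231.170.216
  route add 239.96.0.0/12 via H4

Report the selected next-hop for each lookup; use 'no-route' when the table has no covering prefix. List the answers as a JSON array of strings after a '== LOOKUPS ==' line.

Process each operation:
  + 216.2.54.128/28 (H3) depth=28
  del 216.2.54.128/28 (clear depth 28)
  + 176.231.170.216/32 (H3) depth=32
  + 216.2.54.141/32 (H3) depth=32
  Q 216.2.54.141: descend 11011000000000100011011010001101 ; hops seen [H3] ; pick H3
  Q 142.224.135.138: descend 10 ; hops seen [∅] ; pick no-route
  del 216.2.54.141/32 (clear depth 32)
  + 238.0.0.0/7 (H4) depth=7
  del 238.0.0.0/7 (clear depth 7)
  Q 176.231.170.216: descend 10110000111001111010101011011000 ; hops seen [H3] ; pick H3
  + 176.224.0.0/12 (H2) depth=12
  + 0.0.0.0/0 (H3) depth=0
  Q 176.235.161.137: descend 101100001110 ; hops seen [H3,H2] ; pick H2
  Q 176.224.196.154: descend 1011000011100 ; hops seen [H3,H2] ; pick H2
  Q 176.224.0.45: descend 1011000011100 ; hops seen [H3,H2] ; pick H2
  + 176.231.170.216/32 (H4) depth=32
  Q 176.231.170.216: descend 10110000111001111010101011011000 ; hops seen [H3,H2,H4] ; pick H4
  + 239.96.0.0/12 (H4) depth=12

== LOOKUPS ==
["H3","no-route","H3","H2","H2","H2","H4"]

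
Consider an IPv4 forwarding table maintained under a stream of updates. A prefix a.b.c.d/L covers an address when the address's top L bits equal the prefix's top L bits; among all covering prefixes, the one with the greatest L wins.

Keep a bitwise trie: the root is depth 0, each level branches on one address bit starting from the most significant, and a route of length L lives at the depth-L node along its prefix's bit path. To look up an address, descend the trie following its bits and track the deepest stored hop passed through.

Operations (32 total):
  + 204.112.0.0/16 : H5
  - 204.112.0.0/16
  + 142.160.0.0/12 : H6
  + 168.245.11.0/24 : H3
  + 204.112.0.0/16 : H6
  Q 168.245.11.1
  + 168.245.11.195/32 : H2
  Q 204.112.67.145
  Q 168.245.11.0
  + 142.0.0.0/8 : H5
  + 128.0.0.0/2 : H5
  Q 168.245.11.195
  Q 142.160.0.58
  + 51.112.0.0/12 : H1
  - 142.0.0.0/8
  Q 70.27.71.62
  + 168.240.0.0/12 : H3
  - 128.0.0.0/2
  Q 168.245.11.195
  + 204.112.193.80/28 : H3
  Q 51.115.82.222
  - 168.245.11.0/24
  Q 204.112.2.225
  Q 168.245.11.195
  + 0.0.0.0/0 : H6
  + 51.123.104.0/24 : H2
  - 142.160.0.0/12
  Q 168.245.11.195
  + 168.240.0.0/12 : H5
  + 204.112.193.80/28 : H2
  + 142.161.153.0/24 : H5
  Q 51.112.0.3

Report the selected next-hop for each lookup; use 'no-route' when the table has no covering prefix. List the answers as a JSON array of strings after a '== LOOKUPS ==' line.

Trace:
  add 204.112.0.0/16 -> H5 at depth 16
  del 204.112.0.0/16 (clear depth 16)
  add 142.160.0.0/12 -> H6 at depth 12
  add 168.245.11.0/24 -> H3 at depth 24
  add 204.112.0.0/16 -> H6 at depth 16
  Q 168.245.11.1: descend 101010001111010100001011 ; hops seen [H3] ; pick H3
  add 168.245.11.195/32 -> H2 at depth 32
  Q 204.112.67.145: descend 1100110001110000 ; hops seen [H6] ; pick H6
  Q 168.245.11.0: descend 101010001111010100001011 ; hops seen [H3] ; pick H3
  add 142.0.0.0/8 -> H5 at depth 8
  add 128.0.0.0/2 -> H5 at depth 2
  Q 168.245.11.195: descend 10101000111101010000101111000011 ; hops seen [H5,H3,H2] ; pick H2
  Q 142.160.0.58: descend 100011101010 ; hops seen [H5,H5,H6] ; pick H6
  add 51.112.0.0/12 -> H1 at depth 12
  del 142.0.0.0/8 (clear depth 8)
  Q 70.27.71.62: descend 0 ; hops seen [∅] ; pick no-route
  add 168.240.0.0/12 -> H3 at depth 12
  del 128.0.0.0/2 (clear depth 2)
  Q 168.245.11.195: descend 10101000111101010000101111000011 ; hops seen [H3,H3,H2] ; pick H2
  add 204.112.193.80/28 -> H3 at depth 28
  Q 51.115.82.222: descend 001100110111 ; hops seen [H1] ; pick H1
  del 168.245.11.0/24 (clear depth 24)
  Q 204.112.2.225: descend 1100110001110000 ; hops seen [H6] ; pick H6
  Q 168.245.11.195: descend 10101000111101010000101111000011 ; hops seen [H3,H2] ; pick H2
  add 0.0.0.0/0 -> H6 at depth 0
  add 51.123.104.0/24 -> H2 at depth 24
  del 142.160.0.0/12 (clear depth 12)
  Q 168.245.11.195: descend 10101000111101010000101111000011 ; hops seen [H6,H3,H2] ; pick H2
  add 168.240.0.0/12 -> H5 at depth 12
  add 204.112.193.80/28 -> H2 at depth 28
  add 142.161.153.0/24 -> H5 at depth 24
  Q 51.112.0.3: descend 001100110111 ; hops seen [H6,H1] ; pick H1

== LOOKUPS ==
["H3","H6","H3","H2","H6","no-route","H2","H1","H6","H2","H2","H1"]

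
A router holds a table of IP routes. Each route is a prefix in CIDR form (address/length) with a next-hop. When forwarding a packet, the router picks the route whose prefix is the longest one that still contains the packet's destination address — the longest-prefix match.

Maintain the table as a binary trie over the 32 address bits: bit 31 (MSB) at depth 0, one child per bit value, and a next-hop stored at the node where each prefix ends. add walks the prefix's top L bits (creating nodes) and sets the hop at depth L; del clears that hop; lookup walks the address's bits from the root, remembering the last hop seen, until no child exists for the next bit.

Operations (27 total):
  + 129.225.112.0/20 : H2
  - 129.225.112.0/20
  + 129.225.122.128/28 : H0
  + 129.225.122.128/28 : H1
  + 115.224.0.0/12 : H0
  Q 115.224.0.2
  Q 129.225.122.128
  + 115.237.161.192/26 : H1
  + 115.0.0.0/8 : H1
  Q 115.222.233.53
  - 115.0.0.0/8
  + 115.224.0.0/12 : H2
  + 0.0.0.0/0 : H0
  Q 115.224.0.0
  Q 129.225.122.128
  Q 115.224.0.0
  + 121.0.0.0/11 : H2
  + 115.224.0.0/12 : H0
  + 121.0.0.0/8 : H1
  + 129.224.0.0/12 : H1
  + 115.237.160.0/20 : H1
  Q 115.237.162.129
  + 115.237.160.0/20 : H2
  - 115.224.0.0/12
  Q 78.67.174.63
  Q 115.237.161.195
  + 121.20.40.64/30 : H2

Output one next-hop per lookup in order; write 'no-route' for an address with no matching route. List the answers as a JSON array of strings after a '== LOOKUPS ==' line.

Trace:
  add 129.225.112.0/20 -> H2 at depth 20
  - 129.225.112.0/20 clear@20
  add 129.225.122.128/28 -> H0 at depth 28
  add 129.225.122.128/28 -> H1 at depth 28
  add 115.224.0.0/12 -> H0 at depth 12
  ? 115.224.0.2  path d0:-→d1:-→d2:-→d3:-→d4:-→d5:-→d6:-→d7:-→d8:-→d9:-→d10:-→d11:-→d12:H0  best=H0
  ? 129.225.122.128  path d0:-→d1:-→d2:-→d3:-→d4:-→d5:-→d6:-→d7:-→d8:-→d9:-→d10:-→d11:-→d12:-→d13:-→d14:-→d15:-→d16:-→d17:-→d18:-→d19:-→d20:-→d21:-→d22:-→d23:-→d24:-→d25:-→d26:-→d27:-→d28:H1  best=H1
  add 115.237.161.192/26 -> H1 at depth 26
  add 115.0.0.0/8 -> H1 at depth 8
  ? 115.222.233.53  path d0:-→d1:-→d2:-→d3:-→d4:-→d5:-→d6:-→d7:-→d8:H1→d9:-→d10:-  best=H1
  - 115.0.0.0/8 clear@8
  add 115.224.0.0/12 -> H2 at depth 12
  add 0.0.0.0/0 -> H0 at depth 0
  ? 115.224.0.0  path d0:H0→d1:-→d2:-→d3:-→d4:-→d5:-→d6:-→d7:-→d8:-→d9:-→d10:-→d11:-→d12:H2  best=H2
  ? 129.225.122.128  path d0:H0→d1:-→d2:-→d3:-→d4:-→d5:-→d6:-→d7:-→d8:-→d9:-→d10:-→d11:-→d12:-→d13:-→d14:-→d15:-→d16:-→d17:-→d18:-→d19:-→d20:-→d21:-→d22:-→d23:-→d24:-→d25:-→d26:-→d27:-→d28:H1  best=H1
  ? 115.224.0.0  path d0:H0→d1:-→d2:-→d3:-→d4:-→d5:-→d6:-→d7:-→d8:-→d9:-→d10:-→d11:-→d12:H2  best=H2
  add 121.0.0.0/11 -> H2 at depth 11
  add 115.224.0.0/12 -> H0 at depth 12
  add 121.0.0.0/8 -> H1 at depth 8
  add 129.224.0.0/12 -> H1 at depth 12
  add 115.237.160.0/20 -> H1 at depth 20
  ? 115.237.162.129  path d0:H0→d1:-→d2:-→d3:-→d4:-→d5:-→d6:-→d7:-→d8:-→d9:-→d10:-→d11:-→d12:H0→d13:-→d14:-→d15:-→d16:-→d17:-→d18:-→d19:-→d20:H1→d21:-→d22:-  best=H1
  add 115.237.160.0/20 -> H2 at depth 20
  - 115.224.0.0/12 clear@12
  ? 78.67.174.63  path d0:H0→d1:-→d2:-  best=H0
  ? 115.237.161.195  path d0:H0→d1:-→d2:-→d3:-→d4:-→d5:-→d6:-→d7:-→d8:-→d9:-→d10:-→d11:-→d12:-→d13:-→d14:-→d15:-→d16:-→d17:-→d18:-→d19:-→d20:H2→d21:-→d22:-→d23:-→d24:-→d25:-→d26:H1  best=H1
  add 121.20.40.64/30 -> H2 at depth 30

== LOOKUPS ==
["H0","H1","H1","H2","H1","H2","H1","H0","H1"]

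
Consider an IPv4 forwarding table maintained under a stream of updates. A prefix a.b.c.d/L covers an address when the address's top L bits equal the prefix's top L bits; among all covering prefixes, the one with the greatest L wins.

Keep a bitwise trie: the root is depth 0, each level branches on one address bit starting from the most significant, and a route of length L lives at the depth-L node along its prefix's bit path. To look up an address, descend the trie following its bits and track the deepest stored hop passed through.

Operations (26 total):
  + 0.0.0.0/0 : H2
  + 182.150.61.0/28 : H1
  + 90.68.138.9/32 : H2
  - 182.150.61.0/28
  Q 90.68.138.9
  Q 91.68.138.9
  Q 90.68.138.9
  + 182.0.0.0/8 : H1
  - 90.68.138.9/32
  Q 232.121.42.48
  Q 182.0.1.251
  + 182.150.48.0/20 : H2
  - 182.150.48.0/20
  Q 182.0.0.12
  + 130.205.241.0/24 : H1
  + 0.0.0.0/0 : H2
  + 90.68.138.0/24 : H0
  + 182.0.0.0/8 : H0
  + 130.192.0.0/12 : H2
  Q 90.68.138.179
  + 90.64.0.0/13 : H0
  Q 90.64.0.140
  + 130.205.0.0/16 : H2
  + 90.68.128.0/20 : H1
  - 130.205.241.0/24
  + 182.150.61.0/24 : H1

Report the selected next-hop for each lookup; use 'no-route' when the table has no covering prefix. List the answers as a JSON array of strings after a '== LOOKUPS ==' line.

Trace:
  + 0.0.0.0/0 (H2) depth=0
  + 182.150.61.0/28 (H1) depth=28
  + 90.68.138.9/32 (H2) depth=32
  del 182.150.61.0/28 (clear depth 28)
  lookup 90.68.138.9: bits 01011010010001001000101000001001 walk d0:H2→d1:-→d2:-→d3:-→d4:-→d5:-→d6:-→d7:-→d8:-→d9:-→d10:-→d11:-→d12:-→d13:-→d14:-→d15:-→d16:-→d17:-→d18:-→d19:-→d20:-→d21:-→d22:-→d23:-→d24:-→d25:-→d26:-→d27:-→d28:-→d29:-→d30:-→d31:-→d32:H2 -> H2
  lookup 91.68.138.9: bits 0101101 walk d0:H2→d1:-→d2:-→d3:-→d4:-→d5:-→d6:-→d7:- -> H2
  lookup 90.68.138.9: bits 01011010010001001000101000001001 walk d0:H2→d1:-→d2:-→d3:-→d4:-→d5:-→d6:-→d7:-→d8:-→d9:-→d10:-→d11:-→d12:-→d13:-→d14:-→d15:-→d16:-→d17:-→d18:-→d19:-→d20:-→d21:-→d22:-→d23:-→d24:-→d25:-→d26:-→d27:-→d28:-→d29:-→d30:-→d31:-→d32:H2 -> H2
  + 182.0.0.0/8 (H1) depth=8
  del 90.68.138.9/32 (clear depth 32)
  lookup 232.121.42.48: bits 1 walk d0:H2→d1:- -> H2
  lookup 182.0.1.251: bits 10110110 walk d0:H2→d1:-→d2:-→d3:-→d4:-→d5:-→d6:-→d7:-→d8:H1 -> H1
  + 182.150.48.0/20 (H2) depth=20
  del 182.150.48.0/20 (clear depth 20)
  lookup 182.0.0.12: bits 10110110 walk d0:H2→d1:-→d2:-→d3:-→d4:-→d5:-→d6:-→d7:-→d8:H1 -> H1
  + 130.205.241.0/24 (H1) depth=24
  + 0.0.0.0/0 (H2) depth=0
  + 90.68.138.0/24 (H0) depth=24
  + 182.0.0.0/8 (H0) depth=8
  + 130.192.0.0/12 (H2) depth=12
  lookup 90.68.138.179: bits 010110100100010010001010 walk d0:H2→d1:-→d2:-→d3:-→d4:-→d5:-→d6:-→d7:-→d8:-→d9:-→d10:-→d11:-→d12:-→d13:-→d14:-→d15:-→d16:-→d17:-→d18:-→d19:-→d20:-→d21:-→d22:-→d23:-→d24:H0 -> H0
  + 90.64.0.0/13 (H0) depth=13
  lookup 90.64.0.140: bits 0101101001000 walk d0:H2→d1:-→d2:-→d3:-→d4:-→d5:-→d6:-→d7:-→d8:-→d9:-→d10:-→d11:-→d12:-→d13:H0 -> H0
  + 130.205.0.0/16 (H2) depth=16
  + 90.68.128.0/20 (H1) depth=20
  del 130.205.241.0/24 (clear depth 24)
  + 182.150.61.0/24 (H1) depth=24

== LOOKUPS ==
["H2","H2","H2","H2","H1","H1","H0","H0"]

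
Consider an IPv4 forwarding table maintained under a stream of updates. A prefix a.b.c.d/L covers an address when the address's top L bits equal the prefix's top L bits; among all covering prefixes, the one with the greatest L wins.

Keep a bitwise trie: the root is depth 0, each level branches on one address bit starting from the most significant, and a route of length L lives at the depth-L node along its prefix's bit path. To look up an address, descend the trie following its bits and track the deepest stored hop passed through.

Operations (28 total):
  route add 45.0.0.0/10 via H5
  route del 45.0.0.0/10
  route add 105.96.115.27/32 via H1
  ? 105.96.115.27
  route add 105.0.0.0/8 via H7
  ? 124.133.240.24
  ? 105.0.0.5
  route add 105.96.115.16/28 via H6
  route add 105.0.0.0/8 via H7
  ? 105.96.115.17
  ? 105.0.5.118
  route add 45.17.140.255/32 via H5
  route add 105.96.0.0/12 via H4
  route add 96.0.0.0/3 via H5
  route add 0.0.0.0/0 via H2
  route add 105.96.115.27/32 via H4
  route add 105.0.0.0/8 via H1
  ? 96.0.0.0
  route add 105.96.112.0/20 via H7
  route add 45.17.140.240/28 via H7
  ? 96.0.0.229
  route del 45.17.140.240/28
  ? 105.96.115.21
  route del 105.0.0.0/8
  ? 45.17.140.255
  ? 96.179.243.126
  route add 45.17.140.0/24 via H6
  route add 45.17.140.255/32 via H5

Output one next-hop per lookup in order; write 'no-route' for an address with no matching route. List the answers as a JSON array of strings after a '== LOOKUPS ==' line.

Process each operation:
  + 45.0.0.0/10 (H5) depth=10
  - 45.0.0.0/10 clear@10
  + 105.96.115.27/32 (H1) depth=32
  Q 105.96.115.27: descend 01101001011000000111001100011011 ; hops seen [H1] ; pick H1
  + 105.0.0.0/8 (H7) depth=8
  Q 124.133.240.24: descend 011 ; hops seen [∅] ; pick no-route
  Q 105.0.0.5: descend 011010010 ; hops seen [H7] ; pick H7
  + 105.96.115.16/28 (H6) depth=28
  + 105.0.0.0/8 (H7) depth=8
  Q 105.96.115.17: descend 0110100101100000011100110001 ; hops seen [H7,H6] ; pick H6
  Q 105.0.5.118: descend 011010010 ; hops seen [H7] ; pick H7
  + 45.17.140.255/32 (H5) depth=32
  + 105.96.0.0/12 (H4) depth=12
  + 96.0.0.0/3 (H5) depth=3
  + 0.0.0.0/0 (H2) depth=0
  + 105.96.115.27/32 (H4) depth=32
  + 105.0.0.0/8 (H1) depth=8
  Q 96.0.0.0: descend 0110 ; hops seen [H2,H5] ; pick H5
  + 105.96.112.0/20 (H7) depth=20
  + 45.17.140.240/28 (H7) depth=28
  Q 96.0.0.229: descend 0110 ; hops seen [H2,H5] ; pick H5
  - 45.17.140.240/28 clear@28
  Q 105.96.115.21: descend 0110100101100000011100110001 ; hops seen [H2,H5,H1,H4,H7,H6] ; pick H6
  - 105.0.0.0/8 clear@8
  Q 45.17.140.255: descend 00101101000100011000110011111111 ; hops seen [H2,H5] ; pick H5
  Q 96.179.243.126: descend 0110 ; hops seen [H2,H5] ; pick H5
  + 45.17.140.0/24 (H6) depth=24
  + 45.17.140.255/32 (H5) depth=32

== LOOKUPS ==
["H1","no-route","H7","H6","H7","H5","H5","H6","H5","H5"]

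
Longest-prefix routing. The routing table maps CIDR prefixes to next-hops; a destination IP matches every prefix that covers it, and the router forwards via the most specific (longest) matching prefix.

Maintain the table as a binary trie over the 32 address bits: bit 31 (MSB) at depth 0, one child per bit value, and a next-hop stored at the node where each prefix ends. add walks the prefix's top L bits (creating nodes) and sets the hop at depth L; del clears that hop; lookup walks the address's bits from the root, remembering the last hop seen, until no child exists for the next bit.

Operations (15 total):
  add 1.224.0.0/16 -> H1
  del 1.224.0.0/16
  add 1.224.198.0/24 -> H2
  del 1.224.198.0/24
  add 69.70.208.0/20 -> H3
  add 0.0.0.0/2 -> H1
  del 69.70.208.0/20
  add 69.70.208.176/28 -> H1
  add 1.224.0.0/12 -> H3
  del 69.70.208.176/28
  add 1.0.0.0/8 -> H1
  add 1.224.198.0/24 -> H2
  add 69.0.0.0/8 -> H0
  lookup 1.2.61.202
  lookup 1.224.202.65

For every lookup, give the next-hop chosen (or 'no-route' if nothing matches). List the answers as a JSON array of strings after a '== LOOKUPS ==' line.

Apply in order:
  + 1.224.0.0/16 (H1) depth=16
  - 1.224.0.0/16 clear@16
  + 1.224.198.0/24 (H2) depth=24
  - 1.224.198.0/24 clear@24
  + 69.70.208.0/20 (H3) depth=20
  + 0.0.0.0/2 (H1) depth=2
  - 69.70.208.0/20 clear@20
  + 69.70.208.176/28 (H1) depth=28
  + 1.224.0.0/12 (H3) depth=12
  - 69.70.208.176/28 clear@28
  + 1.0.0.0/8 (H1) depth=8
  + 1.224.198.0/24 (H2) depth=24
  + 69.0.0.0/8 (H0) depth=8
  ? 1.2.61.202  path d0:-→d1:-→d2:H1→d3:-→d4:-→d5:-→d6:-→d7:-→d8:H1  best=H1
  ? 1.224.202.65  path d0:-→d1:-→d2:H1→d3:-→d4:-→d5:-→d6:-→d7:-→d8:H1→d9:-→d10:-→d11:-→d12:H3→d13:-→d14:-→d15:-→d16:-→d17:-→d18:-→d19:-→d20:-  best=H3

== LOOKUPS ==
["H1","H3"]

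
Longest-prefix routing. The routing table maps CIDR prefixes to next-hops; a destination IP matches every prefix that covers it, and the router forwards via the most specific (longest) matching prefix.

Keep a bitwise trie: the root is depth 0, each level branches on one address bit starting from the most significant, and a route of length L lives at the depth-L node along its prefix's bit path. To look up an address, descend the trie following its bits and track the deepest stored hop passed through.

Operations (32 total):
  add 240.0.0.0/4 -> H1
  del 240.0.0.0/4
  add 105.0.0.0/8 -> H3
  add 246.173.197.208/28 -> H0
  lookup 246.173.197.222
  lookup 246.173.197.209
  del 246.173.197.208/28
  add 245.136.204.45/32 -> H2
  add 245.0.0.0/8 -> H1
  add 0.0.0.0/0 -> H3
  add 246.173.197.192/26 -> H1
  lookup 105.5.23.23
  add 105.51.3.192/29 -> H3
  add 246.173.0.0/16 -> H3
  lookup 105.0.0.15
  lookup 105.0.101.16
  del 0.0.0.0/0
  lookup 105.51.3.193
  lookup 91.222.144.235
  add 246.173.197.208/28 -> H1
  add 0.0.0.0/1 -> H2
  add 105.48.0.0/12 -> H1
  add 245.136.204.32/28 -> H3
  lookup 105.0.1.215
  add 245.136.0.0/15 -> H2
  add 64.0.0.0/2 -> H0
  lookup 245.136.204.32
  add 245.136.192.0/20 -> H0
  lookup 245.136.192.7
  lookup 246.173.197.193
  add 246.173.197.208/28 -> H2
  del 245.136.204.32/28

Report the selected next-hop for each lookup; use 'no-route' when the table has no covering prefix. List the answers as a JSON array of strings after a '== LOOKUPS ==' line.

Process each operation:
  add 240.0.0.0/4 -> H1 at depth 4
  del 240.0.0.0/4 (clear depth 4)
  add 105.0.0.0/8 -> H3 at depth 8
  add 246.173.197.208/28 -> H0 at depth 28
  ? 246.173.197.222  path d0:-→d1:-→d2:-→d3:-→d4:-→d5:-→d6:-→d7:-→d8:-→d9:-→d10:-→d11:-→d12:-→d13:-→d14:-→d15:-→d16:-→d17:-→d18:-→d19:-→d20:-→d21:-→d22:-→d23:-→d24:-→d25:-→d26:-→d27:-→d28:H0  best=H0
  ? 246.173.197.209  path d0:-→d1:-→d2:-→d3:-→d4:-→d5:-→d6:-→d7:-→d8:-→d9:-→d10:-→d11:-→d12:-→d13:-→d14:-→d15:-→d16:-→d17:-→d18:-→d19:-→d20:-→d21:-→d22:-→d23:-→d24:-→d25:-→d26:-→d27:-→d28:H0  best=H0
  del 246.173.197.208/28 (clear depth 28)
  add 245.136.204.45/32 -> H2 at depth 32
  add 245.0.0.0/8 -> H1 at depth 8
  add 0.0.0.0/0 -> H3 at depth 0
  add 246.173.197.192/26 -> H1 at depth 26
  ? 105.5.23.23  path d0:H3→d1:-→d2:-→d3:-→d4:-→d5:-→d6:-→d7:-→d8:H3  best=H3
  add 105.51.3.192/29 -> H3 at depth 29
  add 246.173.0.0/16 -> H3 at depth 16
  ? 105.0.0.15  path d0:H3→d1:-→d2:-→d3:-→d4:-→d5:-→d6:-→d7:-→d8:H3→d9:-→d10:-  best=H3
  ? 105.0.101.16  path d0:H3→d1:-→d2:-→d3:-→d4:-→d5:-→d6:-→d7:-→d8:H3→d9:-→d10:-  best=H3
  del 0.0.0.0/0 (clear depth 0)
  ? 105.51.3.193  path d0:-→d1:-→d2:-→d3:-→d4:-→d5:-→d6:-→d7:-→d8:H3→d9:-→d10:-→d11:-→d12:-→d13:-→d14:-→d15:-→d16:-→d17:-→d18:-→d19:-→d20:-→d21:-→d22:-→d23:-→d24:-→d25:-→d26:-→d27:-→d28:-→d29:H3  best=H3
  ? 91.222.144.235  path d0:-→d1:-→d2:-  best=no-route
  add 246.173.197.208/28 -> H1 at depth 28
  add 0.0.0.0/1 -> H2 at depth 1
  add 105.48.0.0/12 -> H1 at depth 12
  add 245.136.204.32/28 -> H3 at depth 28
  ? 105.0.1.215  path d0:-→d1:H2→d2:-→d3:-→d4:-→d5:-→d6:-→d7:-→d8:H3→d9:-→d10:-  best=H3
  add 245.136.0.0/15 -> H2 at depth 15
  add 64.0.0.0/2 -> H0 at depth 2
  ? 245.136.204.32  path d0:-→d1:-→d2:-→d3:-→d4:-→d5:-→d6:-→d7:-→d8:H1→d9:-→d10:-→d11:-→d12:-→d13:-→d14:-→d15:H2→d16:-→d17:-→d18:-→d19:-→d20:-→d21:-→d22:-→d23:-→d24:-→d25:-→d26:-→d27:-→d28:H3  best=H3
  add 245.136.192.0/20 -> H0 at depth 20
  ? 245.136.192.7  path d0:-→d1:-→d2:-→d3:-→d4:-→d5:-→d6:-→d7:-→d8:H1→d9:-→d10:-→d11:-→d12:-→d13:-→d14:-→d15:H2→d16:-→d17:-→d18:-→d19:-→d20:H0  best=H0
  ? 246.173.197.193  path d0:-→d1:-→d2:-→d3:-→d4:-→d5:-→d6:-→d7:-→d8:-→d9:-→d10:-→d11:-→d12:-→d13:-→d14:-→d15:-→d16:H3→d17:-→d18:-→d19:-→d20:-→d21:-→d22:-→d23:-→d24:-→d25:-→d26:H1→d27:-  best=H1
  add 246.173.197.208/28 -> H2 at depth 28
  del 245.136.204.32/28 (clear depth 28)

== LOOKUPS ==
["H0","H0","H3","H3","H3","H3","no-route","H3","H3","H0","H1"]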